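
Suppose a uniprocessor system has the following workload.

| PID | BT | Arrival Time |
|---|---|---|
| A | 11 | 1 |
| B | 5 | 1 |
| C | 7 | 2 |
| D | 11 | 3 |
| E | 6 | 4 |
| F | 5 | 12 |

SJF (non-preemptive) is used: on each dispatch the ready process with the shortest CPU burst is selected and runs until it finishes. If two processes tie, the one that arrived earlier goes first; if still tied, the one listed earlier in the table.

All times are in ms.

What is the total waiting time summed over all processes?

72

Timeline: | idle 0-1 | B 1-6 | E 6-12 | F 12-17 | C 17-24 | A 24-35 | D 35-46 |
Completion: A=35  B=6  C=24  D=46  E=12  F=17
Turnaround (C−A): A=34  B=5  C=22  D=43  E=8  F=5
Waiting = turnaround − burst: A=23, B=0, C=15, D=32, E=2, F=0
Total waiting = 23 + 0 + 15 + 32 + 2 + 0 = 72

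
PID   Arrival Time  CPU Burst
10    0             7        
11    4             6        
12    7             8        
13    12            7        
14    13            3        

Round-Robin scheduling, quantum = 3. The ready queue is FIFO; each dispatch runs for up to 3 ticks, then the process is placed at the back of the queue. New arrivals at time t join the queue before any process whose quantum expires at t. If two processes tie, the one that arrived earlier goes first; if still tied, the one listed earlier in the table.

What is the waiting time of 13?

Schedule: | 10 0-6 | 11 6-9 | 10 9-10 | 12 10-13 | 11 13-16 | 13 16-19 | 14 19-22 | 12 22-25 | 13 25-28 | 12 28-30 | 13 30-31 |
Completion: 10=10  11=16  12=30  13=31  14=22
Turnaround (C−A): 10=10  11=12  12=23  13=19  14=9
Waiting(13) = turnaround − burst = 19 − 7 = 12

12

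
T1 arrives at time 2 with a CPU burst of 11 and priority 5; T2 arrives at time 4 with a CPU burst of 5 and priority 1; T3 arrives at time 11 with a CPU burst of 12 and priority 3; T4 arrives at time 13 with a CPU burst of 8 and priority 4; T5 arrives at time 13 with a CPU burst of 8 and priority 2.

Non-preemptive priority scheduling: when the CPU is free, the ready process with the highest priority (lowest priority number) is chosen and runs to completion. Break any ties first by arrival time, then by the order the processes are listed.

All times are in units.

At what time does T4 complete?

46

Gantt: | idle 0-2 | T1 2-13 | T2 13-18 | T5 18-26 | T3 26-38 | T4 38-46 |
Completion: T1=13  T2=18  T3=38  T4=46  T5=26
Turnaround (C−A): T1=11  T2=14  T3=27  T4=33  T5=13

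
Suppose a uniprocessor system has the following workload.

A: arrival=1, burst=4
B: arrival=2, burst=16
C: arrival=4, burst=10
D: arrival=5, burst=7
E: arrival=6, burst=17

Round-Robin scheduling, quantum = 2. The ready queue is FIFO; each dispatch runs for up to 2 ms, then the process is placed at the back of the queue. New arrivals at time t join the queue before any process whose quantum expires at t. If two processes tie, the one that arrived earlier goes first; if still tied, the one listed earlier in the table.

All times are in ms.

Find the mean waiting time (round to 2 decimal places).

Schedule: | idle 0-1 | A 1-3 | B 3-5 | A 5-7 | C 7-9 | D 9-11 | B 11-13 | E 13-15 | C 15-17 | D 17-19 | B 19-21 | E 21-23 | C 23-25 | D 25-27 | B 27-29 | E 29-31 | C 31-33 | D 33-34 | B 34-36 | E 36-38 | C 38-40 | B 40-42 | E 42-44 | B 44-46 | E 46-48 | B 48-50 | E 50-55 |
Completion: A=7  B=50  C=40  D=34  E=55
Waiting times: A=2, B=32, C=26, D=22, E=32
Average waiting = (2+32+26+22+32) / 5 = 114/5 = 22.80

22.80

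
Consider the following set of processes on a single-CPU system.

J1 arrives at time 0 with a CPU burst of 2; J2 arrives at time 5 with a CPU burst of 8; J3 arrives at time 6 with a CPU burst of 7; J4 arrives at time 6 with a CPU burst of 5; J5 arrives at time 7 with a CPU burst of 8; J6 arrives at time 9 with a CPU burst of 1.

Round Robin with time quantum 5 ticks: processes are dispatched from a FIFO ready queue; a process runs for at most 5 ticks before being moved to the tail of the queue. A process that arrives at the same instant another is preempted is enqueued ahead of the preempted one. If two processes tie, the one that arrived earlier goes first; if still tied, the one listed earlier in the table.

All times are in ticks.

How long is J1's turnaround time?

Schedule: | J1 0-2 | idle 2-5 | J2 5-10 | J3 10-15 | J4 15-20 | J5 20-25 | J6 25-26 | J2 26-29 | J3 29-31 | J5 31-34 |
Completion: J1=2  J2=29  J3=31  J4=20  J5=34  J6=26
Turnaround (C−A): J1=2  J2=24  J3=25  J4=14  J5=27  J6=17
Turnaround(J1) = completion − arrival = 2 − 0 = 2

2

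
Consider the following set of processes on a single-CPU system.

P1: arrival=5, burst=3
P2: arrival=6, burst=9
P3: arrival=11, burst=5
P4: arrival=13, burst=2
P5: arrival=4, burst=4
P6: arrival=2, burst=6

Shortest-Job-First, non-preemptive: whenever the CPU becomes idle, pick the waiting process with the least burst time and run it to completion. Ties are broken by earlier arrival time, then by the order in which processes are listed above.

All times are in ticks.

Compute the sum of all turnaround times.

63

Schedule: | idle 0-2 | P6 2-8 | P1 8-11 | P5 11-15 | P4 15-17 | P3 17-22 | P2 22-31 |
Completion: P1=11  P2=31  P3=22  P4=17  P5=15  P6=8
Turnaround (C−A): P1=6  P2=25  P3=11  P4=4  P5=11  P6=6
Turnaround = completion − arrival: P1=6, P2=25, P3=11, P4=4, P5=11, P6=6
Total turnaround = 6 + 25 + 11 + 4 + 11 + 6 = 63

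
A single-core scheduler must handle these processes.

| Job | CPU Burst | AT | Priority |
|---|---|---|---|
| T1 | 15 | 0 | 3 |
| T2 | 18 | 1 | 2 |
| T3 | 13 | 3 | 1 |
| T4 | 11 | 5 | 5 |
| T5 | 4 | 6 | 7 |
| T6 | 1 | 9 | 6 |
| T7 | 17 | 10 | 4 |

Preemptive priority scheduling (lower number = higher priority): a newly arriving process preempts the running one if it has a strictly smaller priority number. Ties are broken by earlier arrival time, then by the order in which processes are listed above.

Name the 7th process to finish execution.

T5

Timeline: | T1 0-1 | T2 1-3 | T3 3-16 | T2 16-32 | T1 32-46 | T7 46-63 | T4 63-74 | T6 74-75 | T5 75-79 |
Completion: T1=46  T2=32  T3=16  T4=74  T5=79  T6=75  T7=63
Finish order: T3 → T2 → T1 → T7 → T4 → T6 → T5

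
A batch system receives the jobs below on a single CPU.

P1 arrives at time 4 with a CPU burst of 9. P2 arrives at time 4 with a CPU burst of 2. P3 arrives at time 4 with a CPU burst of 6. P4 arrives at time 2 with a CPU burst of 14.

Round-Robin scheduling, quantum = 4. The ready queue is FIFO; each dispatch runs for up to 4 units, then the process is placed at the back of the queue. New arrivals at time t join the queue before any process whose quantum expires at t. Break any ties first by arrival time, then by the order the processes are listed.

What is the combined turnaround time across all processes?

Schedule: | idle 0-2 | P4 2-6 | P1 6-10 | P2 10-12 | P3 12-16 | P4 16-20 | P1 20-24 | P3 24-26 | P4 26-30 | P1 30-31 | P4 31-33 |
Completion: P1=31  P2=12  P3=26  P4=33
Turnaround (C−A): P1=27  P2=8  P3=22  P4=31
Turnaround = completion − arrival: P1=27, P2=8, P3=22, P4=31
Total turnaround = 27 + 8 + 22 + 31 = 88

88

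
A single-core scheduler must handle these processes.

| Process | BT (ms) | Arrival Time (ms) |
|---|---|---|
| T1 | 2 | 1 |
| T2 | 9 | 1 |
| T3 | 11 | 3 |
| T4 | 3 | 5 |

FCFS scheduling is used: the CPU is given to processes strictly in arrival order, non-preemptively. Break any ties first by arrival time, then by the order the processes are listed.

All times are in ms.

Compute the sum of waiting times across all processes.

29

Gantt: | idle 0-1 | T1 1-3 | T2 3-12 | T3 12-23 | T4 23-26 |
Completion: T1=3  T2=12  T3=23  T4=26
Waiting = turnaround − burst: T1=0, T2=2, T3=9, T4=18
Total waiting = 0 + 2 + 9 + 18 = 29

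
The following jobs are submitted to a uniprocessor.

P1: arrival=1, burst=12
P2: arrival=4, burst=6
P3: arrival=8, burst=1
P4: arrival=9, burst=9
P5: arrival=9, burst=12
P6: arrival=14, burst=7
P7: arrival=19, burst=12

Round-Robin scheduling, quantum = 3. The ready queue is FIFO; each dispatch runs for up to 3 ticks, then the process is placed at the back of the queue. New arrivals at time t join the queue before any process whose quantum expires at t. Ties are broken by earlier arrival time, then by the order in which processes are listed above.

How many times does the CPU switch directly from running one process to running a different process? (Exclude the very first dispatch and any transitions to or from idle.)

20

Timeline: | idle 0-1 | P1 1-4 | P2 4-7 | P1 7-10 | P2 10-13 | P3 13-14 | P4 14-17 | P5 17-20 | P1 20-23 | P6 23-26 | P4 26-29 | P7 29-32 | P5 32-35 | P1 35-38 | P6 38-41 | P4 41-44 | P7 44-47 | P5 47-50 | P6 50-51 | P7 51-54 | P5 54-57 | P7 57-60 |
Completion: P1=38  P2=13  P3=14  P4=44  P5=57  P6=51  P7=60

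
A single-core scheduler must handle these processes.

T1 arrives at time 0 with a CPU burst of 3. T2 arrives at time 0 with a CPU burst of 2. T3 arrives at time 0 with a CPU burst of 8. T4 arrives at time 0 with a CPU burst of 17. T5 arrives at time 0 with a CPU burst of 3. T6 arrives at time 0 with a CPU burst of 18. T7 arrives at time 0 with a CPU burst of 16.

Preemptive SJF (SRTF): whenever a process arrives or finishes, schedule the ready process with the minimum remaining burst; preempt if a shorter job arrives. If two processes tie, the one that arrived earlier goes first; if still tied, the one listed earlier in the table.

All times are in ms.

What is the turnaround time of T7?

32

Timeline: | T2 0-2 | T1 2-5 | T5 5-8 | T3 8-16 | T7 16-32 | T4 32-49 | T6 49-67 |
Completion: T1=5  T2=2  T3=16  T4=49  T5=8  T6=67  T7=32
Turnaround (C−A): T1=5  T2=2  T3=16  T4=49  T5=8  T6=67  T7=32
Turnaround(T7) = completion − arrival = 32 − 0 = 32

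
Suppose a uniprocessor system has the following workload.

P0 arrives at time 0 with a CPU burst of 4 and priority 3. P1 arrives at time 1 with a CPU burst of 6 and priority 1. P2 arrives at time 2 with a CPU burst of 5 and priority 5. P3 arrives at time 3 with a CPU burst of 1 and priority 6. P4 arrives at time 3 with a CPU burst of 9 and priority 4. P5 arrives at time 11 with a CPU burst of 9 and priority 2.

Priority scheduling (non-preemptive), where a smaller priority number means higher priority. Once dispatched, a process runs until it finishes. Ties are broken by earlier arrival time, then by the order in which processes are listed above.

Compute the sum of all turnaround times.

Schedule: | P0 0-4 | P1 4-10 | P4 10-19 | P5 19-28 | P2 28-33 | P3 33-34 |
Completion: P0=4  P1=10  P2=33  P3=34  P4=19  P5=28
Turnaround (C−A): P0=4  P1=9  P2=31  P3=31  P4=16  P5=17
Turnaround = completion − arrival: P0=4, P1=9, P2=31, P3=31, P4=16, P5=17
Total turnaround = 4 + 9 + 31 + 31 + 16 + 17 = 108

108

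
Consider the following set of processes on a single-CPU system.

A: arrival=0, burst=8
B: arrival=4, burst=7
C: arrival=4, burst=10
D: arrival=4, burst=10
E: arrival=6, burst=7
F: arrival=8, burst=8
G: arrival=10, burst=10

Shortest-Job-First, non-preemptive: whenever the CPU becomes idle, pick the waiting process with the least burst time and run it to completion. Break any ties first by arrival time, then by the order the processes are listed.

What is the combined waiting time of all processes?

129

Schedule: | A 0-8 | B 8-15 | E 15-22 | F 22-30 | C 30-40 | D 40-50 | G 50-60 |
Completion: A=8  B=15  C=40  D=50  E=22  F=30  G=60
Turnaround (C−A): A=8  B=11  C=36  D=46  E=16  F=22  G=50
Waiting = turnaround − burst: A=0, B=4, C=26, D=36, E=9, F=14, G=40
Total waiting = 0 + 4 + 26 + 36 + 9 + 14 + 40 = 129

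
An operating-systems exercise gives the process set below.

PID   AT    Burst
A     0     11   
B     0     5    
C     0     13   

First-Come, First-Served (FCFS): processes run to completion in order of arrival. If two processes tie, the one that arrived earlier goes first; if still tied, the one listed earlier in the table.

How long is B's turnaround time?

Timeline: | A 0-11 | B 11-16 | C 16-29 |
Completion: A=11  B=16  C=29
Turnaround (C−A): A=11  B=16  C=29
Turnaround(B) = completion − arrival = 16 − 0 = 16

16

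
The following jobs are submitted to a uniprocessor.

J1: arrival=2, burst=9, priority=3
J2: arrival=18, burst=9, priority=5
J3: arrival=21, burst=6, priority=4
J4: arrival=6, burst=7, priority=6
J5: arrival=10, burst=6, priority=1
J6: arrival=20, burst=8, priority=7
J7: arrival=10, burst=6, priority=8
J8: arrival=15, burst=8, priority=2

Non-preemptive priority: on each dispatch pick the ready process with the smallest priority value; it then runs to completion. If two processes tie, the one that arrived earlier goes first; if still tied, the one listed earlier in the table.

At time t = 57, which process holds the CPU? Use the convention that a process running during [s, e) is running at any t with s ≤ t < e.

J7

Schedule: | idle 0-2 | J1 2-11 | J5 11-17 | J8 17-25 | J3 25-31 | J2 31-40 | J4 40-47 | J6 47-55 | J7 55-61 |
Completion: J1=11  J2=40  J3=31  J4=47  J5=17  J6=55  J7=61  J8=25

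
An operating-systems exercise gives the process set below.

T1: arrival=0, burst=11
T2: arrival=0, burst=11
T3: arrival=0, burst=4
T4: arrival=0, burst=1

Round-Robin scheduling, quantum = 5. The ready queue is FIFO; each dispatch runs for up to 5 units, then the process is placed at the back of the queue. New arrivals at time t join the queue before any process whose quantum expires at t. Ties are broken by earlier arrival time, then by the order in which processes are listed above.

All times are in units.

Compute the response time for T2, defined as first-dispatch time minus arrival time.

5

Schedule: | T1 0-5 | T2 5-10 | T3 10-14 | T4 14-15 | T1 15-20 | T2 20-25 | T1 25-26 | T2 26-27 |
Completion: T1=26  T2=27  T3=14  T4=15
Turnaround (C−A): T1=26  T2=27  T3=14  T4=15
Response(T2) = first start − arrival = 5 − 0 = 5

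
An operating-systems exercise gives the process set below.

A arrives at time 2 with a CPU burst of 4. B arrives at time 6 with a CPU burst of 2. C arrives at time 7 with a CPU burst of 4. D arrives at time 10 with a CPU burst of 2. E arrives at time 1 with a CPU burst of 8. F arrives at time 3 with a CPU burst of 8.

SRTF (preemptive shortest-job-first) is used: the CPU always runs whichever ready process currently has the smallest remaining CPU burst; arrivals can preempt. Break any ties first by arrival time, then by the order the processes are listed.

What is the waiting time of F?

18

Gantt: | idle 0-1 | E 1-2 | A 2-6 | B 6-8 | C 8-12 | D 12-14 | E 14-21 | F 21-29 |
Completion: A=6  B=8  C=12  D=14  E=21  F=29
Waiting(F) = turnaround − burst = 26 − 8 = 18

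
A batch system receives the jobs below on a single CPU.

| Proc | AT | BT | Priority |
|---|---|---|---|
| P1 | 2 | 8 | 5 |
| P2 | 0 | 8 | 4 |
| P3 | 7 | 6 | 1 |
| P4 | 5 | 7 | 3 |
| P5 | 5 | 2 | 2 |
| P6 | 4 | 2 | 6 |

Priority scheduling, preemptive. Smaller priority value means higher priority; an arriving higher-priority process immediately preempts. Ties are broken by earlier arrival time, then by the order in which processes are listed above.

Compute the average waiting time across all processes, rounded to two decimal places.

Timeline: | P2 0-5 | P5 5-7 | P3 7-13 | P4 13-20 | P2 20-23 | P1 23-31 | P6 31-33 |
Completion: P1=31  P2=23  P3=13  P4=20  P5=7  P6=33
Turnaround (C−A): P1=29  P2=23  P3=6  P4=15  P5=2  P6=29
Waiting times: P1=21, P2=15, P3=0, P4=8, P5=0, P6=27
Average waiting = (21+15+0+8+0+27) / 6 = 71/6 = 11.83

11.83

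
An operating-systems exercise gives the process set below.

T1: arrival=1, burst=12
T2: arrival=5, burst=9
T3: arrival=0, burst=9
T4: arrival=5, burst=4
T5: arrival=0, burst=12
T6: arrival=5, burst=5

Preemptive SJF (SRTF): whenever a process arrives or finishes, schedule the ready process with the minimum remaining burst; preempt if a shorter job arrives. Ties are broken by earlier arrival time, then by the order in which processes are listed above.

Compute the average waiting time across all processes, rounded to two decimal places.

Timeline: | T3 0-9 | T4 9-13 | T6 13-18 | T2 18-27 | T5 27-39 | T1 39-51 |
Completion: T1=51  T2=27  T3=9  T4=13  T5=39  T6=18
Turnaround (C−A): T1=50  T2=22  T3=9  T4=8  T5=39  T6=13
Waiting times: T1=38, T2=13, T3=0, T4=4, T5=27, T6=8
Average waiting = (38+13+0+4+27+8) / 6 = 90/6 = 15.00

15.00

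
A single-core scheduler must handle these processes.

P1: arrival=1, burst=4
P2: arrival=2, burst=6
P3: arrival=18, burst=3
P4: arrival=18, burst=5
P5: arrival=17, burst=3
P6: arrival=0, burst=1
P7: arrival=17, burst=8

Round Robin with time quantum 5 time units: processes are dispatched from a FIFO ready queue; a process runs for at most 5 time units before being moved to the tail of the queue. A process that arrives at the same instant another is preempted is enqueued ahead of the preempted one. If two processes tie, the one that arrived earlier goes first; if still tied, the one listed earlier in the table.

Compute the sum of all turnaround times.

Gantt: | P6 0-1 | P1 1-5 | P2 5-11 | idle 11-17 | P5 17-20 | P7 20-25 | P3 25-28 | P4 28-33 | P7 33-36 |
Completion: P1=5  P2=11  P3=28  P4=33  P5=20  P6=1  P7=36
Turnaround (C−A): P1=4  P2=9  P3=10  P4=15  P5=3  P6=1  P7=19
Turnaround = completion − arrival: P1=4, P2=9, P3=10, P4=15, P5=3, P6=1, P7=19
Total turnaround = 4 + 9 + 10 + 15 + 3 + 1 + 19 = 61

61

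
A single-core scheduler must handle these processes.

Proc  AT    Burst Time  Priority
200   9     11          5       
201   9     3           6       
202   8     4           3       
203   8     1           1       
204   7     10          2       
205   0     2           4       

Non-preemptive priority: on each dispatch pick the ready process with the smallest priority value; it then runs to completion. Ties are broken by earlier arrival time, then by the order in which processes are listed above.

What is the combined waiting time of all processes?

Gantt: | 205 0-2 | idle 2-7 | 204 7-17 | 203 17-18 | 202 18-22 | 200 22-33 | 201 33-36 |
Completion: 200=33  201=36  202=22  203=18  204=17  205=2
Turnaround (C−A): 200=24  201=27  202=14  203=10  204=10  205=2
Waiting = turnaround − burst: 200=13, 201=24, 202=10, 203=9, 204=0, 205=0
Total waiting = 13 + 24 + 10 + 9 + 0 + 0 = 56

56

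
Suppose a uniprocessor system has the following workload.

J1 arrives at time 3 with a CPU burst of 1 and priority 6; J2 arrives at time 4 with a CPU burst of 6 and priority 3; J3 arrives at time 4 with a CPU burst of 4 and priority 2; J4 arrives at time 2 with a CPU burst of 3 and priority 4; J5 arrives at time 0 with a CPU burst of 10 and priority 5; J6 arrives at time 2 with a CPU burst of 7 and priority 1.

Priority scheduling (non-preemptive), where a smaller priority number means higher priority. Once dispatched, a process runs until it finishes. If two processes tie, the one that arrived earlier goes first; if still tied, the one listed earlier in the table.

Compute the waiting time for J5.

Gantt: | J5 0-10 | J6 10-17 | J3 17-21 | J2 21-27 | J4 27-30 | J1 30-31 |
Completion: J1=31  J2=27  J3=21  J4=30  J5=10  J6=17
Turnaround (C−A): J1=28  J2=23  J3=17  J4=28  J5=10  J6=15
Waiting(J5) = turnaround − burst = 10 − 10 = 0

0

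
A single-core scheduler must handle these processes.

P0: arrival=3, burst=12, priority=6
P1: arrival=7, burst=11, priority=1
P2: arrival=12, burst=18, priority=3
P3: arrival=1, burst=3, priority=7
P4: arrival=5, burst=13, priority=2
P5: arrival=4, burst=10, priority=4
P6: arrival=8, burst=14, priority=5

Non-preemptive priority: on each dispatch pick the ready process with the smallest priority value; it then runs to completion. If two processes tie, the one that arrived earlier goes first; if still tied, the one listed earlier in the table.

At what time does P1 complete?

25

Schedule: | idle 0-1 | P3 1-4 | P5 4-14 | P1 14-25 | P4 25-38 | P2 38-56 | P6 56-70 | P0 70-82 |
Completion: P0=82  P1=25  P2=56  P3=4  P4=38  P5=14  P6=70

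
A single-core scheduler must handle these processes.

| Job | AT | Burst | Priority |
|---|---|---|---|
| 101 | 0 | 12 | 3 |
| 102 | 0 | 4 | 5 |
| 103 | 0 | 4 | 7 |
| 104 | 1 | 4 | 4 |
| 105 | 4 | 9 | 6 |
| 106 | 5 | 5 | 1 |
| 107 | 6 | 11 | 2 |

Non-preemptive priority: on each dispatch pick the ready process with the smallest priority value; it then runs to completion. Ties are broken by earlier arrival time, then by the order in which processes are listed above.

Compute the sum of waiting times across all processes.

154

Gantt: | 101 0-12 | 106 12-17 | 107 17-28 | 104 28-32 | 102 32-36 | 105 36-45 | 103 45-49 |
Completion: 101=12  102=36  103=49  104=32  105=45  106=17  107=28
Waiting = turnaround − burst: 101=0, 102=32, 103=45, 104=27, 105=32, 106=7, 107=11
Total waiting = 0 + 32 + 45 + 27 + 32 + 7 + 11 = 154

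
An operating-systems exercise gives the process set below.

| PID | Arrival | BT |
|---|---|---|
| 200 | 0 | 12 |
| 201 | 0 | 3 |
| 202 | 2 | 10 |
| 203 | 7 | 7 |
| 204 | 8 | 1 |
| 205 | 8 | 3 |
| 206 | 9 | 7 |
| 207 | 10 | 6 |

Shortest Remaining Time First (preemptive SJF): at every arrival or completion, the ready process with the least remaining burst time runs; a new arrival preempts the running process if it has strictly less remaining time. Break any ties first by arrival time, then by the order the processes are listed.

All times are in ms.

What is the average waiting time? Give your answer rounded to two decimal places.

Schedule: | 201 0-3 | 202 3-8 | 204 8-9 | 205 9-12 | 202 12-17 | 207 17-23 | 203 23-30 | 206 30-37 | 200 37-49 |
Completion: 200=49  201=3  202=17  203=30  204=9  205=12  206=37  207=23
Waiting times: 200=37, 201=0, 202=5, 203=16, 204=0, 205=1, 206=21, 207=7
Average waiting = (37+0+5+16+0+1+21+7) / 8 = 87/8 = 10.88

10.88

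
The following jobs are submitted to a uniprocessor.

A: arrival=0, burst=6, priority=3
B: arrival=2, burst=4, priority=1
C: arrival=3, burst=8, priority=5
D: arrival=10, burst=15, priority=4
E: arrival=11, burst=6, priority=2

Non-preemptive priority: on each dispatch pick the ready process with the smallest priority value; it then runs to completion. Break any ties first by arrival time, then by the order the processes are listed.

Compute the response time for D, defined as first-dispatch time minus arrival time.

0

Gantt: | A 0-6 | B 6-10 | D 10-25 | E 25-31 | C 31-39 |
Completion: A=6  B=10  C=39  D=25  E=31
Turnaround (C−A): A=6  B=8  C=36  D=15  E=20
Response(D) = first start − arrival = 10 − 10 = 0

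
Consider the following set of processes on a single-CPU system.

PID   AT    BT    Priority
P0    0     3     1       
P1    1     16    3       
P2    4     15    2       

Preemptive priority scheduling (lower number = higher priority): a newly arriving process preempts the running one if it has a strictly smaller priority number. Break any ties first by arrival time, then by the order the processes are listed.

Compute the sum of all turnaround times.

51

Schedule: | P0 0-3 | P1 3-4 | P2 4-19 | P1 19-34 |
Completion: P0=3  P1=34  P2=19
Turnaround (C−A): P0=3  P1=33  P2=15
Turnaround = completion − arrival: P0=3, P1=33, P2=15
Total turnaround = 3 + 33 + 15 = 51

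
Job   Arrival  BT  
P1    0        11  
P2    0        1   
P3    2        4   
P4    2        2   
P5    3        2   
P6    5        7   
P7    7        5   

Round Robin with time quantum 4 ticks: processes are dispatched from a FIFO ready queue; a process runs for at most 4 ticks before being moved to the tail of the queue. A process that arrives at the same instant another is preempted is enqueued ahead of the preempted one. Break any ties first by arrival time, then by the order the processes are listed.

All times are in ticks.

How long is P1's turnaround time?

Timeline: | P1 0-4 | P2 4-5 | P3 5-9 | P4 9-11 | P5 11-13 | P1 13-17 | P6 17-21 | P7 21-25 | P1 25-28 | P6 28-31 | P7 31-32 |
Completion: P1=28  P2=5  P3=9  P4=11  P5=13  P6=31  P7=32
Turnaround (C−A): P1=28  P2=5  P3=7  P4=9  P5=10  P6=26  P7=25
Turnaround(P1) = completion − arrival = 28 − 0 = 28

28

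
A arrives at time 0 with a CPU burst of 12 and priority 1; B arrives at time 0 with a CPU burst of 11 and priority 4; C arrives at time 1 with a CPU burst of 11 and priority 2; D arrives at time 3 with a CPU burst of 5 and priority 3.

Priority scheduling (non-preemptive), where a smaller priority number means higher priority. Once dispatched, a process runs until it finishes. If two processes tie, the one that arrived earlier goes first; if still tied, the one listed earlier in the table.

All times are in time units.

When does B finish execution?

39

Schedule: | A 0-12 | C 12-23 | D 23-28 | B 28-39 |
Completion: A=12  B=39  C=23  D=28
Turnaround (C−A): A=12  B=39  C=22  D=25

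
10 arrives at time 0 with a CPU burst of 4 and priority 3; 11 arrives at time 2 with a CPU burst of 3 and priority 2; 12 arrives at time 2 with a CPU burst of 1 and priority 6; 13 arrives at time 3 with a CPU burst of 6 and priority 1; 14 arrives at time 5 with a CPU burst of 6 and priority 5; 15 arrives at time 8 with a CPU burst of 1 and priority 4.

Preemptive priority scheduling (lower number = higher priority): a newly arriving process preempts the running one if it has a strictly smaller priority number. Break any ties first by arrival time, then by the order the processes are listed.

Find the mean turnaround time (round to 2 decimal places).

Schedule: | 10 0-2 | 11 2-3 | 13 3-9 | 11 9-11 | 10 11-13 | 15 13-14 | 14 14-20 | 12 20-21 |
Completion: 10=13  11=11  12=21  13=9  14=20  15=14
Turnaround times: 10=13, 11=9, 12=19, 13=6, 14=15, 15=6
Average turnaround = (13+9+19+6+15+6) / 6 = 68/6 = 11.33

11.33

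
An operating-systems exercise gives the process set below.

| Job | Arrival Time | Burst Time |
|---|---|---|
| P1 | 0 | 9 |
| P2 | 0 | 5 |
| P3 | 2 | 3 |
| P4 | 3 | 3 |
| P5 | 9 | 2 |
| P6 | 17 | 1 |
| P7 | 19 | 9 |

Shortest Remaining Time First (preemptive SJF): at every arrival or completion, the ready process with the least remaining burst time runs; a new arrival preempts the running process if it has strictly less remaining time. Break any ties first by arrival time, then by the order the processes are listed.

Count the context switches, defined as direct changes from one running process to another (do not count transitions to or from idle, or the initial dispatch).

Timeline: | P2 0-5 | P3 5-8 | P4 8-11 | P5 11-13 | P1 13-17 | P6 17-18 | P1 18-23 | P7 23-32 |
Completion: P1=23  P2=5  P3=8  P4=11  P5=13  P6=18  P7=32
Turnaround (C−A): P1=23  P2=5  P3=6  P4=8  P5=4  P6=1  P7=13

7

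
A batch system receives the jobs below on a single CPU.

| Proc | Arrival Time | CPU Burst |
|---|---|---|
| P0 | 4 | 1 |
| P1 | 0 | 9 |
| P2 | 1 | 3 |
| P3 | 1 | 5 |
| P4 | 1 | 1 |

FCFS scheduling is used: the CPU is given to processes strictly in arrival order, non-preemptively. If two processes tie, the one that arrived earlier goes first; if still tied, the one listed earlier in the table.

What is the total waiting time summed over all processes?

49

Timeline: | P1 0-9 | P2 9-12 | P3 12-17 | P4 17-18 | P0 18-19 |
Completion: P0=19  P1=9  P2=12  P3=17  P4=18
Turnaround (C−A): P0=15  P1=9  P2=11  P3=16  P4=17
Waiting = turnaround − burst: P0=14, P1=0, P2=8, P3=11, P4=16
Total waiting = 14 + 0 + 8 + 11 + 16 = 49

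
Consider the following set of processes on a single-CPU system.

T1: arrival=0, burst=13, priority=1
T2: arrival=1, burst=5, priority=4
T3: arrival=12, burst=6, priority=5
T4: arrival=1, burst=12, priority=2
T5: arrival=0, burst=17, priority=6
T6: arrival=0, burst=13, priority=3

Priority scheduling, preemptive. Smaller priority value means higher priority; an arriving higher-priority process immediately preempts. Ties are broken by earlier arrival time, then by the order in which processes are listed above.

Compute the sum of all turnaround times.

220

Schedule: | T1 0-13 | T4 13-25 | T6 25-38 | T2 38-43 | T3 43-49 | T5 49-66 |
Completion: T1=13  T2=43  T3=49  T4=25  T5=66  T6=38
Turnaround (C−A): T1=13  T2=42  T3=37  T4=24  T5=66  T6=38
Turnaround = completion − arrival: T1=13, T2=42, T3=37, T4=24, T5=66, T6=38
Total turnaround = 13 + 42 + 37 + 24 + 66 + 38 = 220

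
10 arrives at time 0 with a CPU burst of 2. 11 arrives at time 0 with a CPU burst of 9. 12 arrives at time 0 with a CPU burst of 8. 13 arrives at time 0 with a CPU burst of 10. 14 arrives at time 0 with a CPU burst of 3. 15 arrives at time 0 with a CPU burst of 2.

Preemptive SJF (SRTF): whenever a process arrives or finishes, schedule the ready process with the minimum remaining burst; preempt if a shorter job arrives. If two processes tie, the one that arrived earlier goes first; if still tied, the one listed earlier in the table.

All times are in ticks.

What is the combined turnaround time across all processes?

Timeline: | 10 0-2 | 15 2-4 | 14 4-7 | 12 7-15 | 11 15-24 | 13 24-34 |
Completion: 10=2  11=24  12=15  13=34  14=7  15=4
Turnaround (C−A): 10=2  11=24  12=15  13=34  14=7  15=4
Turnaround = completion − arrival: 10=2, 11=24, 12=15, 13=34, 14=7, 15=4
Total turnaround = 2 + 24 + 15 + 34 + 7 + 4 = 86

86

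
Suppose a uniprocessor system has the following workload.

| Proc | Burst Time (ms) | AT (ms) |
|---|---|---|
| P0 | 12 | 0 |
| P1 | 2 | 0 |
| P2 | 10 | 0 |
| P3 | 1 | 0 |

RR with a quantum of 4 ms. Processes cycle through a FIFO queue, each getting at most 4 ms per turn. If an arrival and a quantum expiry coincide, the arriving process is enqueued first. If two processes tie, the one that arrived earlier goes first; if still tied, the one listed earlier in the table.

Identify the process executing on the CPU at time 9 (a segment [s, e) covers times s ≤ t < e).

P2

Timeline: | P0 0-4 | P1 4-6 | P2 6-10 | P3 10-11 | P0 11-15 | P2 15-19 | P0 19-23 | P2 23-25 |
Completion: P0=23  P1=6  P2=25  P3=11
Turnaround (C−A): P0=23  P1=6  P2=25  P3=11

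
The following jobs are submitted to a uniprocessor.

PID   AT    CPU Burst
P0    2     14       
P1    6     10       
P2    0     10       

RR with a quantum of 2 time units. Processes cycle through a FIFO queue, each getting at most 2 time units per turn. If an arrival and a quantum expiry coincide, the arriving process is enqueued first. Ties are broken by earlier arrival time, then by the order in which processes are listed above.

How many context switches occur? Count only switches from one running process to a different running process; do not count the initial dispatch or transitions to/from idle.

16

Schedule: | P2 0-2 | P0 2-4 | P2 4-6 | P0 6-8 | P1 8-10 | P2 10-12 | P0 12-14 | P1 14-16 | P2 16-18 | P0 18-20 | P1 20-22 | P2 22-24 | P0 24-26 | P1 26-28 | P0 28-30 | P1 30-32 | P0 32-34 |
Completion: P0=34  P1=32  P2=24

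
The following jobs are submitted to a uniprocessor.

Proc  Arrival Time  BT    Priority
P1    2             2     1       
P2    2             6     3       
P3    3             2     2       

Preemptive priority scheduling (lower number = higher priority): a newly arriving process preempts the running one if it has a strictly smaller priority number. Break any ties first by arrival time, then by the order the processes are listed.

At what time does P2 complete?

12

Timeline: | idle 0-2 | P1 2-4 | P3 4-6 | P2 6-12 |
Completion: P1=4  P2=12  P3=6
Turnaround (C−A): P1=2  P2=10  P3=3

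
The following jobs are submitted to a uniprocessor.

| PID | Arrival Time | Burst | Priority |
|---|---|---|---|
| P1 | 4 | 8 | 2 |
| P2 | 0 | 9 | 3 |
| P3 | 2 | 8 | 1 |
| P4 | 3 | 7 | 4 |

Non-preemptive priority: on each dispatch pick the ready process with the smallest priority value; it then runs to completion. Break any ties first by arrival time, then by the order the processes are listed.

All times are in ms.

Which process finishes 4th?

P4

Schedule: | P2 0-9 | P3 9-17 | P1 17-25 | P4 25-32 |
Completion: P1=25  P2=9  P3=17  P4=32
Turnaround (C−A): P1=21  P2=9  P3=15  P4=29
Finish order: P2 → P3 → P1 → P4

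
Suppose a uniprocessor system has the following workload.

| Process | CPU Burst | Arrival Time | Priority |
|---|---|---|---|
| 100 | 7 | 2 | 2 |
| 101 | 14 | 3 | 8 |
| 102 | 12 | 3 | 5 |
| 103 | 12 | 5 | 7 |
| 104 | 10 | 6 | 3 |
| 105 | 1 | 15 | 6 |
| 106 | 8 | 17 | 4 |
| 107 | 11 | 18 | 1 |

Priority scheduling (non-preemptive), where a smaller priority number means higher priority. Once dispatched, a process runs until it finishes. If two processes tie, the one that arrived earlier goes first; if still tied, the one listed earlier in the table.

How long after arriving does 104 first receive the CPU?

Schedule: | idle 0-2 | 100 2-9 | 104 9-19 | 107 19-30 | 106 30-38 | 102 38-50 | 105 50-51 | 103 51-63 | 101 63-77 |
Completion: 100=9  101=77  102=50  103=63  104=19  105=51  106=38  107=30
Response(104) = first start − arrival = 9 − 6 = 3

3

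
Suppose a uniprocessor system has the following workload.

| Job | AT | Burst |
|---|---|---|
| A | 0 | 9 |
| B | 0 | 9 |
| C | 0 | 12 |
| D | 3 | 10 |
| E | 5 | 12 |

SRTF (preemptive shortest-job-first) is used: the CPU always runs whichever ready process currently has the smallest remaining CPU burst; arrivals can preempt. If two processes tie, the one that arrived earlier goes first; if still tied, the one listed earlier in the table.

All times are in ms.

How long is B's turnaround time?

18

Gantt: | A 0-9 | B 9-18 | D 18-28 | C 28-40 | E 40-52 |
Completion: A=9  B=18  C=40  D=28  E=52
Turnaround (C−A): A=9  B=18  C=40  D=25  E=47
Turnaround(B) = completion − arrival = 18 − 0 = 18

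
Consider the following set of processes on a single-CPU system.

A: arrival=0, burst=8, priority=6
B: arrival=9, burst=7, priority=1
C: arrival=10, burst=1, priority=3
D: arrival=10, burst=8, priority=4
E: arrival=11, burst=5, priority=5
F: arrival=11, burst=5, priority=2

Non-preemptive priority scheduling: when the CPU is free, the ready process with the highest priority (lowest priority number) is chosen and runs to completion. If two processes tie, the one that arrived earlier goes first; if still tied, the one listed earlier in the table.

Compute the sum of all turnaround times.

Gantt: | A 0-8 | idle 8-9 | B 9-16 | F 16-21 | C 21-22 | D 22-30 | E 30-35 |
Completion: A=8  B=16  C=22  D=30  E=35  F=21
Turnaround (C−A): A=8  B=7  C=12  D=20  E=24  F=10
Turnaround = completion − arrival: A=8, B=7, C=12, D=20, E=24, F=10
Total turnaround = 8 + 7 + 12 + 20 + 24 + 10 = 81

81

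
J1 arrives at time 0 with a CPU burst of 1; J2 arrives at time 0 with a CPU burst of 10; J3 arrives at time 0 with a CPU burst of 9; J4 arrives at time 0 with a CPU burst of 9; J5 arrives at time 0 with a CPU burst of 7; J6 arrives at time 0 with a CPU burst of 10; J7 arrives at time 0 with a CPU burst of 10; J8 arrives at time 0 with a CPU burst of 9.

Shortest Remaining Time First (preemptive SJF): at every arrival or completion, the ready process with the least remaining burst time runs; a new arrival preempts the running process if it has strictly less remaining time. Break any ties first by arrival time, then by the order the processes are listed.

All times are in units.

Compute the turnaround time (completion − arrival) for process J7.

Schedule: | J1 0-1 | J5 1-8 | J3 8-17 | J4 17-26 | J8 26-35 | J2 35-45 | J6 45-55 | J7 55-65 |
Completion: J1=1  J2=45  J3=17  J4=26  J5=8  J6=55  J7=65  J8=35
Turnaround (C−A): J1=1  J2=45  J3=17  J4=26  J5=8  J6=55  J7=65  J8=35
Turnaround(J7) = completion − arrival = 65 − 0 = 65

65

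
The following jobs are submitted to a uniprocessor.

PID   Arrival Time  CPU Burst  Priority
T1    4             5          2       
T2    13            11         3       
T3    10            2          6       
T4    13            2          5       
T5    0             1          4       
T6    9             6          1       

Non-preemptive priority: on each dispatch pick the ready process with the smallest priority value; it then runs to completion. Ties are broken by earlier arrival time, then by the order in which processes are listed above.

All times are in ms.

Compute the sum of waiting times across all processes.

Schedule: | T5 0-1 | idle 1-4 | T1 4-9 | T6 9-15 | T2 15-26 | T4 26-28 | T3 28-30 |
Completion: T1=9  T2=26  T3=30  T4=28  T5=1  T6=15
Waiting = turnaround − burst: T1=0, T2=2, T3=18, T4=13, T5=0, T6=0
Total waiting = 0 + 2 + 18 + 13 + 0 + 0 = 33

33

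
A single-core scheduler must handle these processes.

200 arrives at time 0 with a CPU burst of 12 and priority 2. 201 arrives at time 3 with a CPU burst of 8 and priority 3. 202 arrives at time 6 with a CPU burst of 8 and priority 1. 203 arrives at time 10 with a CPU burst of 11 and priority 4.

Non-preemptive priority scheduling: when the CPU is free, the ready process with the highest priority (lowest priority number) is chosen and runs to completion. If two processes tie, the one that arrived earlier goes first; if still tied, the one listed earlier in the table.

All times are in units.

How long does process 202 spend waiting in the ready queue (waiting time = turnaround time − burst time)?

Gantt: | 200 0-12 | 202 12-20 | 201 20-28 | 203 28-39 |
Completion: 200=12  201=28  202=20  203=39
Turnaround (C−A): 200=12  201=25  202=14  203=29
Waiting(202) = turnaround − burst = 14 − 8 = 6

6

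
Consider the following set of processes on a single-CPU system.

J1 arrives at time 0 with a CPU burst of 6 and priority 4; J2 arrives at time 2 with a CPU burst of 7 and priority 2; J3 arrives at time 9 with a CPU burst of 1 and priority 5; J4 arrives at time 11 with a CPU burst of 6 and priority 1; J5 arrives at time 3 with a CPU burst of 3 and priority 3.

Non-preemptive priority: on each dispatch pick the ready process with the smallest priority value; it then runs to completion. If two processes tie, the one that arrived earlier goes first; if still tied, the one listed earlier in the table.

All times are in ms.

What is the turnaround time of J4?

Schedule: | J1 0-6 | J2 6-13 | J4 13-19 | J5 19-22 | J3 22-23 |
Completion: J1=6  J2=13  J3=23  J4=19  J5=22
Turnaround (C−A): J1=6  J2=11  J3=14  J4=8  J5=19
Turnaround(J4) = completion − arrival = 19 − 11 = 8

8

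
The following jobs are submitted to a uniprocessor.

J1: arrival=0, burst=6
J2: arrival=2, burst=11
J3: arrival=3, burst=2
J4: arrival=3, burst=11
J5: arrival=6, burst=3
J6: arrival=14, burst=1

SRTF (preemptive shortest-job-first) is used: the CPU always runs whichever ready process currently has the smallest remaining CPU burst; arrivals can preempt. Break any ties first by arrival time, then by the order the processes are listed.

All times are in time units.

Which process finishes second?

J1

Timeline: | J1 0-3 | J3 3-5 | J1 5-8 | J5 8-11 | J2 11-14 | J6 14-15 | J2 15-23 | J4 23-34 |
Completion: J1=8  J2=23  J3=5  J4=34  J5=11  J6=15
Turnaround (C−A): J1=8  J2=21  J3=2  J4=31  J5=5  J6=1
Finish order: J3 → J1 → J5 → J6 → J2 → J4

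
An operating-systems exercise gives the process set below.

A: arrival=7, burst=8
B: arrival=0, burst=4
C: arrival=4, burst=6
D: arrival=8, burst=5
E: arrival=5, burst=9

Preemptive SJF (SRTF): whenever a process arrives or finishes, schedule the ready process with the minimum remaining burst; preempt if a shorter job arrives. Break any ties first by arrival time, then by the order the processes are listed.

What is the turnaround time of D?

7

Schedule: | B 0-4 | C 4-10 | D 10-15 | A 15-23 | E 23-32 |
Completion: A=23  B=4  C=10  D=15  E=32
Turnaround(D) = completion − arrival = 15 − 8 = 7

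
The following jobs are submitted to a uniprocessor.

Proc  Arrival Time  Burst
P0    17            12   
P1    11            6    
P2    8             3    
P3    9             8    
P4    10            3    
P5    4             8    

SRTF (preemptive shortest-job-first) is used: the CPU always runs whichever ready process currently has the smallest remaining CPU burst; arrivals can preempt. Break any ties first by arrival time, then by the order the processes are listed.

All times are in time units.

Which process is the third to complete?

P5

Gantt: | idle 0-4 | P5 4-8 | P2 8-11 | P4 11-14 | P5 14-18 | P1 18-24 | P3 24-32 | P0 32-44 |
Completion: P0=44  P1=24  P2=11  P3=32  P4=14  P5=18
Finish order: P2 → P4 → P5 → P1 → P3 → P0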